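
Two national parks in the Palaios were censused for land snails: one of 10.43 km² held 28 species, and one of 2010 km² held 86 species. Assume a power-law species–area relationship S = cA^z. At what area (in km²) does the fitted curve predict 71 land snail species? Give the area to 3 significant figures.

818 km²

z = ln(86/28) / ln(2010/10.43) = 1.1221 / 5.2612 = 0.2133
c = 28 / 10.43^0.2133 = 28 / 1.649 = 16.98
A = (71/16.98)^(1/0.2133) ⇒ ln A = ln(4.181)/0.2133 = 6.7073
A = e^6.7073 ≈ 818.3 km²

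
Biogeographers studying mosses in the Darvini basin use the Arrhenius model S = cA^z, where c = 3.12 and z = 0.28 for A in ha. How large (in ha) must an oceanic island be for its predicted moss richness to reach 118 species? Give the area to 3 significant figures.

431000 ha

118 = 3.12 × A^0.28  ⇒  A^0.28 = 118/3.12 = 37.82
ln A = ln(37.82) / 0.28 = 3.6329 / 0.28 = 12.9745
A = e^12.9745 ≈ 431262 ha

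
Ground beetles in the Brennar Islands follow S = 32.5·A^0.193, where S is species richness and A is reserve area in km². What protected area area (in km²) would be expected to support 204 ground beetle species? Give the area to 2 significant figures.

204 = 32.5 × A^0.193  ⇒  A^0.193 = 204/32.5 = 6.277
ln A = ln(6.277) / 0.193 = 1.8369 / 0.193 = 9.5175
A = e^9.5175 ≈ 13596 km²

14000 km²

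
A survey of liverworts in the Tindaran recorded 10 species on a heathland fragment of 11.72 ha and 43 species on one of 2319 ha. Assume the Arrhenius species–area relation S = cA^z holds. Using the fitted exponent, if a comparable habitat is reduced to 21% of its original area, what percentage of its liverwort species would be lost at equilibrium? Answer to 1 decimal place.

35.0%

z = ln(43/10) / ln(2319/11.72) = 1.4586 / 5.2876 = 0.2759
S_new/S_old = (A_new/A_old)^z = 0.21^0.2759 = exp(0.2759 × -1.5606) = 0.6502
Fraction lost = 1 − 0.6502 = 0.3498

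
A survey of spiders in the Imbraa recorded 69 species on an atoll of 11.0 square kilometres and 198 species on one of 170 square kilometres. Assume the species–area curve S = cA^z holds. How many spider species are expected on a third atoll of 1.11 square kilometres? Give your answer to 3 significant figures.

z = ln(198/69) / ln(170/11) = 1.0542 / 2.7379 = 0.3850
c = 69 / 11^0.3850 = 69 / 2.517 = 27.41
S₃ = 27.41 × 1.11^0.3850 = 27.41 × 1.041 ≈ 28.53

28.5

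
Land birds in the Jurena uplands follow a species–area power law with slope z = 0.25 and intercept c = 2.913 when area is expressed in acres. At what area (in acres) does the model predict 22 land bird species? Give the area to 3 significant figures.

22 = 2.913 × A^0.25  ⇒  A^0.25 = 22/2.913 = 7.552
ln A = ln(7.552) / 0.25 = 2.0219 / 0.25 = 8.0874
A = e^8.0874 ≈ 3253 acres

3250 acres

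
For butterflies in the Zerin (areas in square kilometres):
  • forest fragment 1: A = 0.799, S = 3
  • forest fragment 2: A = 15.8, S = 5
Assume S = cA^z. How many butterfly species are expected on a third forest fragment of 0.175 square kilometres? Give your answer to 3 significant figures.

z = ln(5/3) / ln(15.8/0.799) = 0.5108 / 2.9844 = 0.1712
c = 3 / 0.799^0.1712 = 3 / 0.9623 = 3.117
S₃ = 3.117 × 0.175^0.1712 = 3.117 × 0.7421 ≈ 2.313

2.31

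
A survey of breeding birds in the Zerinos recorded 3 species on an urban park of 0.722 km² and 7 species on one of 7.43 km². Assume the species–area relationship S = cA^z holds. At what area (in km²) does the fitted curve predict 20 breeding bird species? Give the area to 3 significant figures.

z = ln(7/3) / ln(7.43/0.722) = 0.8473 / 2.3313 = 0.3635
c = 3 / 0.722^0.3635 = 3 / 0.8884 = 3.377
A = (20/3.377)^(1/0.3635) ⇒ ln A = ln(5.922)/0.3635 = 4.8940
A = e^4.8940 ≈ 133.5 km²

133 km²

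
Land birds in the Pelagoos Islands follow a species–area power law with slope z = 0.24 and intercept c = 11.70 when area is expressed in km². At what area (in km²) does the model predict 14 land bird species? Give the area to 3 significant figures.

2.11 km²

14 = 11.7 × A^0.24  ⇒  A^0.24 = 14/11.7 = 1.197
ln A = ln(1.197) / 0.24 = 0.1795 / 0.24 = 0.7478
A = e^0.7478 ≈ 2.112 km²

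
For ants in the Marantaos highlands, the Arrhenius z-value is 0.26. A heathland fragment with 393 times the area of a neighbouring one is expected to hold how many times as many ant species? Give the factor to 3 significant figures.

S₂/S₁ = (A₂/A₁)^z = 393^0.26
ln(S₂/S₁) = 0.26 × ln 393 = 0.26 × 5.9738 = 1.5532
S₂/S₁ = e^1.5532 ≈ 4.727

4.73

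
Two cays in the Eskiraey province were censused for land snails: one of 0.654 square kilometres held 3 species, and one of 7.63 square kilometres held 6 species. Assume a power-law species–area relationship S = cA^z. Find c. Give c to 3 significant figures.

z = ln(S₂/S₁) / ln(A₂/A₁) = ln(6/3) / ln(7.63/0.654) = 0.6931 / 2.4567 = 0.2821
c = S₁ / A₁^z = 3 / 0.654^0.2821 = 3 / 0.8871 = 3.382

3.38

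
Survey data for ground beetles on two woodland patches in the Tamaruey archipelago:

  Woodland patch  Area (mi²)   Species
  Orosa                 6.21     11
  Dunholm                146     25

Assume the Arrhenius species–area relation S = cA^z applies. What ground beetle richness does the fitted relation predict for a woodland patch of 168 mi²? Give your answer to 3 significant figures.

z = ln(25/11) / ln(146/6.21) = 0.8210 / 3.1574 = 0.2600
c = 11 / 6.21^0.2600 = 11 / 1.608 = 6.842
S₃ = 6.842 × 168^0.2600 = 6.842 × 3.79 ≈ 25.93

25.9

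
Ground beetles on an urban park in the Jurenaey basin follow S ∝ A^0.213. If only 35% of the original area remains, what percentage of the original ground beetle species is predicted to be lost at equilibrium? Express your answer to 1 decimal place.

S_new/S_old = (A_new/A_old)^z = 0.35^0.213
= exp(0.213 × ln 0.35) = exp(0.213 × -1.0498) = exp(-0.2236) ≈ 0.7996
Fraction lost = 1 − 0.7996 = 0.2004

20.0%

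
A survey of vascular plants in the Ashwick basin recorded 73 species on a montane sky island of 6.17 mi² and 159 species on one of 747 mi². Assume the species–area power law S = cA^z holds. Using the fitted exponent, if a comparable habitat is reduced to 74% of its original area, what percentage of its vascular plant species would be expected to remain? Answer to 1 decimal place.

z = ln(159/73) / ln(747/6.17) = 0.7784 / 4.7964 = 0.1623
S_new/S_old = (A_new/A_old)^z = 0.74^0.1623 = exp(0.1623 × -0.3011) = 0.9523

95.2%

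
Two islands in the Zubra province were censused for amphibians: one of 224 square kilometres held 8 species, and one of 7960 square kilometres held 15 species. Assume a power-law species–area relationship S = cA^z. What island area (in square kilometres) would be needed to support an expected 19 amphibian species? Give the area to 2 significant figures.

z = ln(15/8) / ln(7960/224) = 0.6286 / 3.5705 = 0.1761
c = 8 / 224^0.1761 = 8 / 2.593 = 3.085
A = (19/3.085)^(1/0.1761) ⇒ ln A = ln(6.158)/0.1761 = 10.3249
A = e^10.3249 ≈ 30482 square kilometres

30000 square kilometres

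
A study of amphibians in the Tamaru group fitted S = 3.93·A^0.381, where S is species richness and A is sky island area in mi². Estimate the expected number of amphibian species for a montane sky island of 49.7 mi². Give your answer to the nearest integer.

17

S = 3.93 × 49.7^0.381 = 3.93 × 4.429 ≈ 17.41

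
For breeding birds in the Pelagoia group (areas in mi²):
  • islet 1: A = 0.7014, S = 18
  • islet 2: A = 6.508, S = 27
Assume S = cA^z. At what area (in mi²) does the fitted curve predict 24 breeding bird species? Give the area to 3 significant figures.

z = ln(27/18) / ln(6.508/0.7014) = 0.4055 / 2.2277 = 0.1820
c = 18 / 0.7014^0.1820 = 18 / 0.9375 = 19.2
A = (24/19.2)^(1/0.1820) ⇒ ln A = ln(1.25)/0.1820 = 1.2259
A = e^1.2259 ≈ 3.407 mi²

3.41 mi²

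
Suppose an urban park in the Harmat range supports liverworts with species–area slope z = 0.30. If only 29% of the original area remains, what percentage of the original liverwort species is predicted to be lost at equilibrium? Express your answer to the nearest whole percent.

31%

S_new/S_old = (A_new/A_old)^z = 0.29^0.3
= exp(0.3 × ln 0.29) = exp(0.3 × -1.2379) = exp(-0.3714) ≈ 0.6898
Fraction lost = 1 − 0.6898 = 0.3102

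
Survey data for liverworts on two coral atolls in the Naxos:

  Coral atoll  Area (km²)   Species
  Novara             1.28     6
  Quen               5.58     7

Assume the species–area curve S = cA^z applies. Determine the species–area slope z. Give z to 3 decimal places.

Taking logs: ln S = ln c + z ln A, so z = (ln S₂ − ln S₁)/(ln A₂ − ln A₁).
z = ln(7/6) / ln(5.58/1.28) = ln(1.167) / ln(4.359) = 0.1542 / 1.4723 = 0.1047

0.105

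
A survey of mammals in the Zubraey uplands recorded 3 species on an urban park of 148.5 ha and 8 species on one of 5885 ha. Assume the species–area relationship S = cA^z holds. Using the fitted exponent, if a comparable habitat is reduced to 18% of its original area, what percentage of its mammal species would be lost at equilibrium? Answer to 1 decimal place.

36.7%

z = ln(8/3) / ln(5885/148.5) = 0.9808 / 3.6796 = 0.2666
S_new/S_old = (A_new/A_old)^z = 0.18^0.2666 = exp(0.2666 × -1.7148) = 0.6331
Fraction lost = 1 − 0.6331 = 0.3669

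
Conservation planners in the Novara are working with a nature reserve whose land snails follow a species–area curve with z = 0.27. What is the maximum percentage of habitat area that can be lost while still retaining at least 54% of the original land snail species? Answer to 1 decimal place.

Need (A_new/A_old)^0.27 = 0.54, so A_new/A_old = 0.54^(1/0.27) = 0.54^3.704
ln(A_new/A_old) = ln 0.54 / 0.27 = -0.6162 / 0.27 = -2.2822
A_new/A_old = e^-2.2822 ≈ 0.1021
Fraction that can be lost = 1 − 0.1021 = 0.8979

89.8%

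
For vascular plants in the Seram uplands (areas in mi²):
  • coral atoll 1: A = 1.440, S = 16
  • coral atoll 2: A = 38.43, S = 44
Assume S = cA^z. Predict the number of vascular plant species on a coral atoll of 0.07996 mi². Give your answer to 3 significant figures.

6.57

z = ln(44/16) / ln(38.43/1.44) = 1.0116 / 3.2842 = 0.3080
c = 16 / 1.44^0.3080 = 16 / 1.119 = 14.3
S₃ = 14.3 × 0.07996^0.3080 = 14.3 × 0.4593 ≈ 6.568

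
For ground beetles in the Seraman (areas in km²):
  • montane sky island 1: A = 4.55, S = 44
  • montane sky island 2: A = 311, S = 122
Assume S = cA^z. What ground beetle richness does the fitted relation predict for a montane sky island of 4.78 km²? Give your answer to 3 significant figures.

z = ln(122/44) / ln(311/4.55) = 1.0198 / 4.2247 = 0.2414
c = 44 / 4.55^0.2414 = 44 / 1.442 = 30.52
S₃ = 30.52 × 4.78^0.2414 = 30.52 × 1.459 ≈ 44.53

44.5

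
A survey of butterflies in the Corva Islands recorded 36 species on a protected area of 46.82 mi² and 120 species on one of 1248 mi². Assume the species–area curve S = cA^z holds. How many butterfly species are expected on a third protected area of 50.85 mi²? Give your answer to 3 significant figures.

z = ln(120/36) / ln(1248/46.82) = 1.2040 / 3.2830 = 0.3667
c = 36 / 46.82^0.3667 = 36 / 4.098 = 8.784
S₃ = 8.784 × 50.85^0.3667 = 8.784 × 4.224 ≈ 37.11

37.1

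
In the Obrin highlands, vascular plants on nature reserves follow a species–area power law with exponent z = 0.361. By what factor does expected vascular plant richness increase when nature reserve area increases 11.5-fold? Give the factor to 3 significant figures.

S₂/S₁ = (A₂/A₁)^z = 11.5^0.361
ln(S₂/S₁) = 0.361 × ln 11.5 = 0.361 × 2.4423 = 0.8817
S₂/S₁ = e^0.8817 ≈ 2.415

2.41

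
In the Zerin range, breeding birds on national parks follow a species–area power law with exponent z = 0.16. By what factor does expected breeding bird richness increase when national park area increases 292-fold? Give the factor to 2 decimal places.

S₂/S₁ = (A₂/A₁)^z = 292^0.16
ln(S₂/S₁) = 0.16 × ln 292 = 0.16 × 5.6768 = 0.9083
S₂/S₁ = e^0.9083 ≈ 2.48

2.48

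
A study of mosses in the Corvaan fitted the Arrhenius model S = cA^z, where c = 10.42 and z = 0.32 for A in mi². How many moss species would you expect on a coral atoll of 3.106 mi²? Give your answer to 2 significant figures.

S = 10.42 × 3.106^0.32 = 10.42 × 1.437 ≈ 14.98

15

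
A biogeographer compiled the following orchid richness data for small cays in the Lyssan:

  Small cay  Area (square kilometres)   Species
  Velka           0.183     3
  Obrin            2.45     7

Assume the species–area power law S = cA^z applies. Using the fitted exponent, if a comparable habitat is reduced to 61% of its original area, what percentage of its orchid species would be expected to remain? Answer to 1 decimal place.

85.1%

z = ln(7/3) / ln(2.45/0.183) = 0.8473 / 2.5944 = 0.3266
S_new/S_old = (A_new/A_old)^z = 0.61^0.3266 = exp(0.3266 × -0.4943) = 0.8509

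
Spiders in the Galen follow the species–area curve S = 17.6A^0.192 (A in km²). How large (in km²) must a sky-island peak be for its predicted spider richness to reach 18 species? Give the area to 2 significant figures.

18 = 17.6 × A^0.192  ⇒  A^0.192 = 18/17.6 = 1.023
ln A = ln(1.023) / 0.192 = 0.0225 / 0.192 = 0.1170
A = e^0.1170 ≈ 1.124 km²

1.1 km²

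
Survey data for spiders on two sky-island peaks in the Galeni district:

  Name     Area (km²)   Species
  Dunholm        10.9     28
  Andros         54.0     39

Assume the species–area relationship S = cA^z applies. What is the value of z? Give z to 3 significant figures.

0.207

Taking logs: ln S = ln c + z ln A, so z = (ln S₂ − ln S₁)/(ln A₂ − ln A₁).
z = ln(39/28) / ln(54/10.9) = ln(1.393) / ln(4.954) = 0.3314 / 1.6002 = 0.2071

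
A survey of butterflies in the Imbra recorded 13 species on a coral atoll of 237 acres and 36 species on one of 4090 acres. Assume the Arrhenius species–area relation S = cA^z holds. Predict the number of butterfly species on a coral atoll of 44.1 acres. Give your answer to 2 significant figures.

7.1

z = ln(36/13) / ln(4090/237) = 1.0186 / 2.8482 = 0.3576
c = 13 / 237^0.3576 = 13 / 7.067 = 1.84
S₃ = 1.84 × 44.1^0.3576 = 1.84 × 3.873 ≈ 7.125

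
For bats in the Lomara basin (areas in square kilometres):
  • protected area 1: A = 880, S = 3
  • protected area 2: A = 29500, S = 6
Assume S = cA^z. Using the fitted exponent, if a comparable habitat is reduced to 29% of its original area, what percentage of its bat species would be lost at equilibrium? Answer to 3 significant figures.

z = ln(6/3) / ln(29500/880) = 0.6931 / 3.5122 = 0.1974
S_new/S_old = (A_new/A_old)^z = 0.29^0.1974 = exp(0.1974 × -1.2379) = 0.7833
Fraction lost = 1 − 0.7833 = 0.2167

21.7%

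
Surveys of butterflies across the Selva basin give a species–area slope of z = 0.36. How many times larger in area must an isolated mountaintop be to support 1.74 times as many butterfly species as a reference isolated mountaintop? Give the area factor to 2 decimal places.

(A₂/A₁)^0.36 = 1.74, so A₂/A₁ = 1.74^(1/0.36) = 1.74^2.778
ln(A₂/A₁) = ln 1.74 / 0.36 = 0.5539 / 0.36 = 1.5386
A₂/A₁ = e^1.5386 ≈ 4.658

4.66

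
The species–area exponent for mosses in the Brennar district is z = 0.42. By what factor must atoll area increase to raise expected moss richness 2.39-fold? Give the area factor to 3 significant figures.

(A₂/A₁)^0.42 = 2.39, so A₂/A₁ = 2.39^(1/0.42) = 2.39^2.381
ln(A₂/A₁) = ln 2.39 / 0.42 = 0.8713 / 0.42 = 2.0745
A₂/A₁ = e^2.0745 ≈ 7.961

7.96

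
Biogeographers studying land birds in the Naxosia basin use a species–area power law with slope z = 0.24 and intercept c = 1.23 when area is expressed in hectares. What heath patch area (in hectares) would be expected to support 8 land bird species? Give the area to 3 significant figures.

8 = 1.23 × A^0.24  ⇒  A^0.24 = 8/1.23 = 6.504
ln A = ln(6.504) / 0.24 = 1.8724 / 0.24 = 7.8018
A = e^7.8018 ≈ 2445 hectares

2440 hectares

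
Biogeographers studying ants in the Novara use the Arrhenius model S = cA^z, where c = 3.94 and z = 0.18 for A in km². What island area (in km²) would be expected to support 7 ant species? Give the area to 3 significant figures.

7 = 3.94 × A^0.18  ⇒  A^0.18 = 7/3.94 = 1.777
ln A = ln(1.777) / 0.18 = 0.5747 / 0.18 = 3.1929
A = e^3.1929 ≈ 24.36 km²

24.4 km²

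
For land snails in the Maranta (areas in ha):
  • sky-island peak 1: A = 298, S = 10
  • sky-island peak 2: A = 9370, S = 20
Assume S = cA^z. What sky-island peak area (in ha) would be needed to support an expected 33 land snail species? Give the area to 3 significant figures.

z = ln(20/10) / ln(9370/298) = 0.6931 / 3.4482 = 0.2010
c = 10 / 298^0.2010 = 10 / 3.143 = 3.182
A = (33/3.182)^(1/0.2010) ⇒ ln A = ln(10.37)/0.2010 = 11.6365
A = e^11.6365 ≈ 113149 ha

113000 ha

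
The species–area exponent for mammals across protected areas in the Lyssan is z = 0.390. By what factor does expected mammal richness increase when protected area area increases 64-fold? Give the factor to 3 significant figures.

S₂/S₁ = (A₂/A₁)^z = 64^0.39
ln(S₂/S₁) = 0.39 × ln 64 = 0.39 × 4.1589 = 1.6220
S₂/S₁ = e^1.6220 ≈ 5.063

5.06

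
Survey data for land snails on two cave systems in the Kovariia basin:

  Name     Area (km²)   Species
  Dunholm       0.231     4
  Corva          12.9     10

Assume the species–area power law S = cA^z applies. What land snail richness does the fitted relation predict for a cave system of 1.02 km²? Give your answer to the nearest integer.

6

z = ln(10/4) / ln(12.9/0.231) = 0.9163 / 4.0226 = 0.2278
c = 4 / 0.231^0.2278 = 4 / 0.7162 = 5.585
S₃ = 5.585 × 1.02^0.2278 = 5.585 × 1.005 ≈ 5.61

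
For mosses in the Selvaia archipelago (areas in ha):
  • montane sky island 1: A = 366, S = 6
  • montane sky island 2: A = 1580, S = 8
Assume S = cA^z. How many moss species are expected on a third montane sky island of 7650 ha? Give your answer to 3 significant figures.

z = ln(8/6) / ln(1580/366) = 0.2877 / 1.4625 = 0.1967
c = 6 / 366^0.1967 = 6 / 3.193 = 1.879
S₃ = 1.879 × 7650^0.1967 = 1.879 × 5.806 ≈ 10.91

10.9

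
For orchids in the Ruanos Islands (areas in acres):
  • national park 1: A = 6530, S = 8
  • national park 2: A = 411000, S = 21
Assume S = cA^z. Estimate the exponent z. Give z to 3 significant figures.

0.233

Taking logs: ln S = ln c + z ln A, so z = (ln S₂ − ln S₁)/(ln A₂ − ln A₁).
z = ln(21/8) / ln(411000/6530) = ln(2.625) / ln(62.94) = 0.9651 / 4.1422 = 0.2330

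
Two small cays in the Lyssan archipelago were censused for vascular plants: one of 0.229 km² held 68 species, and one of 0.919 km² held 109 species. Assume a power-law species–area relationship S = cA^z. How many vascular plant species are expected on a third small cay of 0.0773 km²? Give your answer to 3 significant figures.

47.0

z = ln(109/68) / ln(0.919/0.229) = 0.4718 / 1.3896 = 0.3396
c = 68 / 0.229^0.3396 = 68 / 0.6062 = 112.2
S₃ = 112.2 × 0.0773^0.3396 = 112.2 × 0.4192 ≈ 47.03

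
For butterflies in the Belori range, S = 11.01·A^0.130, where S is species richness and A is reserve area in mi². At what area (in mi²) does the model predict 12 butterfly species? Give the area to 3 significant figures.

1.94 mi²

12 = 11.01 × A^0.13  ⇒  A^0.13 = 12/11.01 = 1.09
ln A = ln(1.09) / 0.13 = 0.0861 / 0.13 = 0.6623
A = e^0.6623 ≈ 1.939 mi²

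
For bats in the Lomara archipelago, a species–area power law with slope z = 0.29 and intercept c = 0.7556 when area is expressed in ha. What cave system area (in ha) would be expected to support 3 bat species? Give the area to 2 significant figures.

3 = 0.7556 × A^0.29  ⇒  A^0.29 = 3/0.7556 = 3.97
ln A = ln(3.97) / 0.29 = 1.3789 / 0.29 = 4.7547
A = e^4.7547 ≈ 116.1 ha

120 ha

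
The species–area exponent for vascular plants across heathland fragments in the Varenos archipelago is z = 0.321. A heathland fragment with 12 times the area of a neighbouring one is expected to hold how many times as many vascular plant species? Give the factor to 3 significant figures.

S₂/S₁ = (A₂/A₁)^z = 12^0.321
ln(S₂/S₁) = 0.321 × ln 12 = 0.321 × 2.4849 = 0.7977
S₂/S₁ = e^0.7977 ≈ 2.22

2.22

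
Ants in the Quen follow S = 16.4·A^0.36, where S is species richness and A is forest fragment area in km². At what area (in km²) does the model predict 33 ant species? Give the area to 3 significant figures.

33 = 16.4 × A^0.36  ⇒  A^0.36 = 33/16.4 = 2.012
ln A = ln(2.012) / 0.36 = 0.6992 / 0.36 = 1.9423
A = e^1.9423 ≈ 6.975 km²

6.97 km²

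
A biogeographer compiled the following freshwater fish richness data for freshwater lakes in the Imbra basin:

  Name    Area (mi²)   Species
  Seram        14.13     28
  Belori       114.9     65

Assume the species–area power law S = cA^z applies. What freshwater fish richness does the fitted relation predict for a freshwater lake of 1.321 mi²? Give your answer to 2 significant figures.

z = ln(65/28) / ln(114.9/14.13) = 0.8422 / 2.0958 = 0.4019
c = 28 / 14.13^0.4019 = 28 / 2.899 = 9.66
S₃ = 9.66 × 1.321^0.4019 = 9.66 × 1.118 ≈ 10.8

11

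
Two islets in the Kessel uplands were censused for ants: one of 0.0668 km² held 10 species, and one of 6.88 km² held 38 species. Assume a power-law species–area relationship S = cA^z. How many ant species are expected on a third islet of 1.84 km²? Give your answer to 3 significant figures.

z = ln(38/10) / ln(6.88/0.0668) = 1.3350 / 4.6347 = 0.2880
c = 10 / 0.0668^0.2880 = 10 / 0.4586 = 21.8
S₃ = 21.8 × 1.84^0.2880 = 21.8 × 1.192 ≈ 25.99

26.0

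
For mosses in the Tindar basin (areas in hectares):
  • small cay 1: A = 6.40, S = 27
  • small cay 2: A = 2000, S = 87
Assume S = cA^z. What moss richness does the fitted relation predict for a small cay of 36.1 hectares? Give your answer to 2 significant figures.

z = ln(87/27) / ln(2000/6.4) = 1.1701 / 5.7446 = 0.2037
c = 27 / 6.4^0.2037 = 27 / 1.46 = 18.5
S₃ = 18.5 × 36.1^0.2037 = 18.5 × 2.076 ≈ 38.41

38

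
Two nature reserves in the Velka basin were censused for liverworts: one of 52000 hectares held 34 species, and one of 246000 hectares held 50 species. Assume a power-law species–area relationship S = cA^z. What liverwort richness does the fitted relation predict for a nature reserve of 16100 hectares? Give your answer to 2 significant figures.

25

z = ln(50/34) / ln(246000/52000) = 0.3857 / 1.5541 = 0.2482
c = 34 / 52000^0.2482 = 34 / 14.8 = 2.297
S₃ = 2.297 × 16100^0.2482 = 2.297 × 11.07 ≈ 25.42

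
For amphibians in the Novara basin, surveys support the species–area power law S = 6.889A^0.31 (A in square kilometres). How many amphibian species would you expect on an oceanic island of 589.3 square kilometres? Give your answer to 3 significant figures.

S = 6.889 × 589.3^0.31
ln S = ln 6.889 + 0.31 × ln 589.3 = 1.9299 + 0.31 × 6.3789 = 3.9074
S = e^3.9074 ≈ 49.77

49.8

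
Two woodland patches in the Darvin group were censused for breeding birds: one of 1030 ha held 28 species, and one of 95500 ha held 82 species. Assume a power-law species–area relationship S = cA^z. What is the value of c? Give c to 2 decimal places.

5.40

z = ln(S₂/S₁) / ln(A₂/A₁) = ln(82/28) / ln(95500/1030) = 1.0745 / 4.5296 = 0.2372
c = S₁ / A₁^z = 28 / 1030^0.2372 = 28 / 5.185 = 5.401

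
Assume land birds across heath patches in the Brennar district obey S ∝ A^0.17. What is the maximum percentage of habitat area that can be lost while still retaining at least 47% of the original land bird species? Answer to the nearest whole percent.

99%

Need (A_new/A_old)^0.17 = 0.47, so A_new/A_old = 0.47^(1/0.17) = 0.47^5.882
ln(A_new/A_old) = ln 0.47 / 0.17 = -0.7550 / 0.17 = -4.4413
A_new/A_old = e^-4.4413 ≈ 0.01178
Fraction that can be lost = 1 − 0.01178 = 0.9882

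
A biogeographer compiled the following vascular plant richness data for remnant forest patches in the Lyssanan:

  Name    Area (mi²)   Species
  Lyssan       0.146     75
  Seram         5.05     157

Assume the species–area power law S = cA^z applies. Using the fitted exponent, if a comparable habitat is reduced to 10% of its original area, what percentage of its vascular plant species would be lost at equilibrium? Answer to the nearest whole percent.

z = ln(157/75) / ln(5.05/0.146) = 0.7388 / 3.5435 = 0.2085
S_new/S_old = (A_new/A_old)^z = 0.1^0.2085 = exp(0.2085 × -2.3026) = 0.6188
Fraction lost = 1 − 0.6188 = 0.3812

38%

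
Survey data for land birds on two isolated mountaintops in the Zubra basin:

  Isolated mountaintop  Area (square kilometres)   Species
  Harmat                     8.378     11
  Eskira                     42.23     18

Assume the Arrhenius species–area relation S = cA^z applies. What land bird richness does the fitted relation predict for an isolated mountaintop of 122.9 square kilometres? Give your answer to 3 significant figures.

z = ln(18/11) / ln(42.23/8.378) = 0.4925 / 1.6175 = 0.3045
c = 11 / 8.378^0.3045 = 11 / 1.91 = 5.759
S₃ = 5.759 × 122.9^0.3045 = 5.759 × 4.327 ≈ 24.92

24.9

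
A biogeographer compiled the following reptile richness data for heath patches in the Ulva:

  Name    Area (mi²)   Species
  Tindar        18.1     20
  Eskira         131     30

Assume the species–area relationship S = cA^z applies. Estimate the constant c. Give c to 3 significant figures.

11.1

z = ln(S₂/S₁) / ln(A₂/A₁) = ln(30/20) / ln(131/18.1) = 0.4055 / 1.9793 = 0.2049
c = S₁ / A₁^z = 20 / 18.1^0.2049 = 20 / 1.81 = 11.05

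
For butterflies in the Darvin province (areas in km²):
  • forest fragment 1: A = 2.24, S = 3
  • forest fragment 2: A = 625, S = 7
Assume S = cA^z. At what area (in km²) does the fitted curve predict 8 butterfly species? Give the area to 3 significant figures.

z = ln(7/3) / ln(625/2.24) = 0.8473 / 5.6313 = 0.1505
c = 3 / 2.24^0.1505 = 3 / 1.129 = 2.657
A = (8/2.657)^(1/0.1505) ⇒ ln A = ln(3.011)/0.1505 = 7.3252
A = e^7.3252 ≈ 1518 km²

1520 km²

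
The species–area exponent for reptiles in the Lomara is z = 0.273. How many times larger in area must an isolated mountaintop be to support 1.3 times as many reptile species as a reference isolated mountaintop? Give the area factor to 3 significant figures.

(A₂/A₁)^0.273 = 1.3, so A₂/A₁ = 1.3^(1/0.273) = 1.3^3.663
ln(A₂/A₁) = ln 1.3 / 0.273 = 0.2624 / 0.273 = 0.9610
A₂/A₁ = e^0.9610 ≈ 2.614

2.61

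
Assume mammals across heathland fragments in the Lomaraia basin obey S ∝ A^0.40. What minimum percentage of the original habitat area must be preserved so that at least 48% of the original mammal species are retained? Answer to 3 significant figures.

Need (A_new/A_old)^0.4 = 0.48, so A_new/A_old = 0.48^(1/0.4) = 0.48^2.5
ln(A_new/A_old) = ln 0.48 / 0.4 = -0.7340 / 0.4 = -1.8349
A_new/A_old = e^-1.8349 ≈ 0.1596

16.0%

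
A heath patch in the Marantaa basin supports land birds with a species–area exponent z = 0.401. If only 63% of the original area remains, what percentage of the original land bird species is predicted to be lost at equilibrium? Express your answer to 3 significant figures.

16.9%

S_new/S_old = (A_new/A_old)^z = 0.63^0.401
= exp(0.401 × ln 0.63) = exp(0.401 × -0.4620) = exp(-0.1853) ≈ 0.8309
Fraction lost = 1 − 0.8309 = 0.1691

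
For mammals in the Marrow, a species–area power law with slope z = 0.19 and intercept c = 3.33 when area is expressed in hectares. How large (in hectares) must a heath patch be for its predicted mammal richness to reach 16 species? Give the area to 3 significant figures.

16 = 3.33 × A^0.19  ⇒  A^0.19 = 16/3.33 = 4.805
ln A = ln(4.805) / 0.19 = 1.5696 / 0.19 = 8.2611
A = e^8.2611 ≈ 3871 hectares

3870 hectares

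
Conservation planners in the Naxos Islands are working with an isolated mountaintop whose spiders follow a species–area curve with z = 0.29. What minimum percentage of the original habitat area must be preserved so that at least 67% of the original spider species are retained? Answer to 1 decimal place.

Need (A_new/A_old)^0.29 = 0.67, so A_new/A_old = 0.67^(1/0.29) = 0.67^3.448
ln(A_new/A_old) = ln 0.67 / 0.29 = -0.4005 / 0.29 = -1.3810
A_new/A_old = e^-1.3810 ≈ 0.2513

25.1%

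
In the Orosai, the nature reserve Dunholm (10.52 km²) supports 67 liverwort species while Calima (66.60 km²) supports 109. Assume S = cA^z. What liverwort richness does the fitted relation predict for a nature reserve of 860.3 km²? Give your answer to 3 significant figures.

z = ln(109/67) / ln(66.6/10.52) = 0.4867 / 1.8454 = 0.2637
c = 67 / 10.52^0.2637 = 67 / 1.86 = 36.02
S₃ = 36.02 × 860.3^0.2637 = 36.02 × 5.941 ≈ 214

214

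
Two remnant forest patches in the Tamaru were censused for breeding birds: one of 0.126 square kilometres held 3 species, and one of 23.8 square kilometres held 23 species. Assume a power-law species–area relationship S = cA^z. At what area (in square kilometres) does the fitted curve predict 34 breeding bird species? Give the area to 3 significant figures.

65.1 square kilometres

z = ln(23/3) / ln(23.8/0.126) = 2.0369 / 5.2412 = 0.3886
c = 3 / 0.126^0.3886 = 3 / 0.4471 = 6.71
A = (34/6.71)^(1/0.3886) ⇒ ln A = ln(5.067)/0.3886 = 4.1754
A = e^4.1754 ≈ 65.07 square kilometres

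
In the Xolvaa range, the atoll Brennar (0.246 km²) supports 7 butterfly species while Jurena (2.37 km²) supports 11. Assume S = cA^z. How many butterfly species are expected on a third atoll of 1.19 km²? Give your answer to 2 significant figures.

9.6

z = ln(11/7) / ln(2.37/0.246) = 0.4520 / 2.2653 = 0.1995
c = 7 / 0.246^0.1995 = 7 / 0.7559 = 9.26
S₃ = 9.26 × 1.19^0.1995 = 9.26 × 1.035 ≈ 9.587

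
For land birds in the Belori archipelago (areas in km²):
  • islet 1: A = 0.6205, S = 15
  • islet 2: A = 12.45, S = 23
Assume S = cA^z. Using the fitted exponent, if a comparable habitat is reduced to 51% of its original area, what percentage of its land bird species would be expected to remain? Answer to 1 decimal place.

z = ln(23/15) / ln(12.45/0.6205) = 0.4274 / 2.9990 = 0.1425
S_new/S_old = (A_new/A_old)^z = 0.51^0.1425 = exp(0.1425 × -0.6733) = 0.9085

90.8%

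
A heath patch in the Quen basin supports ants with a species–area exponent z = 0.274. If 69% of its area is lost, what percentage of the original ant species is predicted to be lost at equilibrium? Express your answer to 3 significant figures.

S_new/S_old = (A_new/A_old)^z = 0.31^0.274
= exp(0.274 × ln 0.31) = exp(0.274 × -1.1712) = exp(-0.3209) ≈ 0.7255
Fraction lost = 1 − 0.7255 = 0.2745

27.5%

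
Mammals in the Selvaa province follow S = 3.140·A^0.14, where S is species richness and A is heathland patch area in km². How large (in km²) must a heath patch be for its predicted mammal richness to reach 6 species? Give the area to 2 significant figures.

6 = 3.14 × A^0.14  ⇒  A^0.14 = 6/3.14 = 1.911
ln A = ln(1.911) / 0.14 = 0.6475 / 0.14 = 4.6253
A = e^4.6253 ≈ 102 km²

100 km²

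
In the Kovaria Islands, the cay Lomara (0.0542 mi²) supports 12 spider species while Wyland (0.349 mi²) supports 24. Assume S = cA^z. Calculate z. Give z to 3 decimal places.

Taking logs: ln S = ln c + z ln A, so z = (ln S₂ − ln S₁)/(ln A₂ − ln A₁).
z = ln(24/12) / ln(0.349/0.0542) = ln(2) / ln(6.439) = 0.6931 / 1.8624 = 0.3722

0.372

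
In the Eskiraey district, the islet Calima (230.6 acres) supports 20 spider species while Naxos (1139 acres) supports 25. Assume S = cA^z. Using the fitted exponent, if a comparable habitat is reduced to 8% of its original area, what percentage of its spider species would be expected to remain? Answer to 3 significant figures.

z = ln(25/20) / ln(1139/230.6) = 0.2231 / 1.5972 = 0.1397
S_new/S_old = (A_new/A_old)^z = 0.08^0.1397 = exp(0.1397 × -2.5257) = 0.7027

70.3%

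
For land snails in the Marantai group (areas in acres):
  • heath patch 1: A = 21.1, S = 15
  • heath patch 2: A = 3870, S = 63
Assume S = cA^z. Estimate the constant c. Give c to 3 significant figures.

z = ln(S₂/S₁) / ln(A₂/A₁) = ln(63/15) / ln(3870/21.1) = 1.4351 / 5.2117 = 0.2754
c = S₁ / A₁^z = 15 / 21.1^0.2754 = 15 / 2.316 = 6.478

6.48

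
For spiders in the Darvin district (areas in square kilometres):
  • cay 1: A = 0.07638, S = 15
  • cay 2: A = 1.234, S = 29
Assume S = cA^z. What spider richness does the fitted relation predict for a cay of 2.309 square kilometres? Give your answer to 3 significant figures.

z = ln(29/15) / ln(1.234/0.07638) = 0.6592 / 2.7823 = 0.2369
c = 15 / 0.07638^0.2369 = 15 / 0.5437 = 27.59
S₃ = 27.59 × 2.309^0.2369 = 27.59 × 1.219 ≈ 33.64

33.6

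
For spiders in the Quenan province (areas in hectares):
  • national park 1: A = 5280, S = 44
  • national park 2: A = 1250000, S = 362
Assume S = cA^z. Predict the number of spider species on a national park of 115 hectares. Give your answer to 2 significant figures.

10

z = ln(362/44) / ln(1250000/5280) = 2.1075 / 5.4670 = 0.3855
c = 44 / 5280^0.3855 = 44 / 27.23 = 1.616
S₃ = 1.616 × 115^0.3855 = 1.616 × 6.228 ≈ 10.06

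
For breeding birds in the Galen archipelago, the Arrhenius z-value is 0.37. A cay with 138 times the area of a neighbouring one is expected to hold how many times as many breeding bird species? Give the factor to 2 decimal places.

S₂/S₁ = (A₂/A₁)^z = 138^0.37
ln(S₂/S₁) = 0.37 × ln 138 = 0.37 × 4.9273 = 1.8231
S₂/S₁ = e^1.8231 ≈ 6.191

6.19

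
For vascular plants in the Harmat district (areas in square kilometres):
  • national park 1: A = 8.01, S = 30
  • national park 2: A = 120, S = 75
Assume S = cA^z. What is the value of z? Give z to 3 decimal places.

Taking logs: ln S = ln c + z ln A, so z = (ln S₂ − ln S₁)/(ln A₂ − ln A₁).
z = ln(75/30) / ln(120/8.01) = ln(2.5) / ln(14.98) = 0.9163 / 2.7068 = 0.3385

0.339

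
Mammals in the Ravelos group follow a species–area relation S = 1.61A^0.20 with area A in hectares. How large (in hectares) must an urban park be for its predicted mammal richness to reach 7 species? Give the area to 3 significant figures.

1550 hectares

7 = 1.61 × A^0.2  ⇒  A^0.2 = 7/1.61 = 4.348
ln A = ln(4.348) / 0.2 = 1.4697 / 0.2 = 7.3484
A = e^7.3484 ≈ 1554 hectares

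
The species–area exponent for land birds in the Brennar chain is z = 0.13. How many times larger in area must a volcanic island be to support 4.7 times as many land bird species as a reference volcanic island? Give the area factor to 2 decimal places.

147905.23

(A₂/A₁)^0.13 = 4.7, so A₂/A₁ = 4.7^(1/0.13) = 4.7^7.692
ln(A₂/A₁) = ln 4.7 / 0.13 = 1.5476 / 0.13 = 11.9043
A₂/A₁ = e^11.9043 ≈ 147905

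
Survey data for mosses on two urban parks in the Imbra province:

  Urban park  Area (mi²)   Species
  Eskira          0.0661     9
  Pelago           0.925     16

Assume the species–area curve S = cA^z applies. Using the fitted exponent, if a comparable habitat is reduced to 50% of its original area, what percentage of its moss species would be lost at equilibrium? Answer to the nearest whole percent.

14%

z = ln(16/9) / ln(0.925/0.0661) = 0.5754 / 2.6386 = 0.2181
S_new/S_old = (A_new/A_old)^z = 0.5^0.2181 = exp(0.2181 × -0.6931) = 0.8597
Fraction lost = 1 − 0.8597 = 0.1403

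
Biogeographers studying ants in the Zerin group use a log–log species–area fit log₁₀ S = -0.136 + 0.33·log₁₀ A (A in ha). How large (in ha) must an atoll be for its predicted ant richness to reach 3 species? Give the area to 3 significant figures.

3 = 0.7311 × A^0.33  ⇒  A^0.33 = 3/0.7311 = 4.103
ln A = ln(4.103) / 0.33 = 1.4118 / 0.33 = 4.2781
A = e^4.2781 ≈ 72.1 ha

72.1 ha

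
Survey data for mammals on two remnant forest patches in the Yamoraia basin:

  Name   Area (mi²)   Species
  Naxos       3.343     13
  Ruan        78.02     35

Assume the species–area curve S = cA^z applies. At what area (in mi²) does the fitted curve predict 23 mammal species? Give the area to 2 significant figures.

z = ln(35/13) / ln(78.02/3.343) = 0.9904 / 3.1501 = 0.3144
c = 13 / 3.343^0.3144 = 13 / 1.461 = 8.895
A = (23/8.895)^(1/0.3144) ⇒ ln A = ln(2.586)/0.3144 = 3.0216
A = e^3.0216 ≈ 20.52 mi²

21 mi²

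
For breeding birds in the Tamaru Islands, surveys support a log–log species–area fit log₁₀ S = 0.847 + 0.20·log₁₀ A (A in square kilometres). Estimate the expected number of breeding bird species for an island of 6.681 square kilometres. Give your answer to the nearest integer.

S = 7.031 × 6.681^0.2
ln S = ln 7.031 + 0.2 × ln 6.681 = 1.9503 + 0.2 × 1.8993 = 2.3301
S = e^2.3301 ≈ 10.28

10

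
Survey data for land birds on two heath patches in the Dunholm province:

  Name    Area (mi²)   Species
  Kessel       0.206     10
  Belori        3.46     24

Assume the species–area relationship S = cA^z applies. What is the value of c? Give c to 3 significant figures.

z = ln(S₂/S₁) / ln(A₂/A₁) = ln(24/10) / ln(3.46/0.206) = 0.8755 / 2.8211 = 0.3103
c = S₁ / A₁^z = 10 / 0.206^0.3103 = 10 / 0.6125 = 16.33

16.3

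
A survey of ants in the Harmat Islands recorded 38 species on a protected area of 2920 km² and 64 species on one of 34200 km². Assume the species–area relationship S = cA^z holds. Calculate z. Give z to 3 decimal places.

Taking logs: ln S = ln c + z ln A, so z = (ln S₂ − ln S₁)/(ln A₂ − ln A₁).
z = ln(64/38) / ln(34200/2920) = ln(1.684) / ln(11.71) = 0.5213 / 2.4606 = 0.2119

0.212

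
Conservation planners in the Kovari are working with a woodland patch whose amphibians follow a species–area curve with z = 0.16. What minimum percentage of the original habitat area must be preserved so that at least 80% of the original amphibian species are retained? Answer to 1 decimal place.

24.8%

Need (A_new/A_old)^0.16 = 0.8, so A_new/A_old = 0.8^(1/0.16) = 0.8^6.25
ln(A_new/A_old) = ln 0.8 / 0.16 = -0.2231 / 0.16 = -1.3946
A_new/A_old = e^-1.3946 ≈ 0.2479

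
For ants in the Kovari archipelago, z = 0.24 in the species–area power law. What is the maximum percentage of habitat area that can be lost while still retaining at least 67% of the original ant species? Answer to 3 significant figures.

Need (A_new/A_old)^0.24 = 0.67, so A_new/A_old = 0.67^(1/0.24) = 0.67^4.167
ln(A_new/A_old) = ln 0.67 / 0.24 = -0.4005 / 0.24 = -1.6687
A_new/A_old = e^-1.6687 ≈ 0.1885
Fraction that can be lost = 1 − 0.1885 = 0.8115

81.1%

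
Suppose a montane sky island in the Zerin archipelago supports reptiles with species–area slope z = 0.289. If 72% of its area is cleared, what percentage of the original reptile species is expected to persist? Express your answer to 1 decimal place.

69.2%

S_new/S_old = (A_new/A_old)^z = 0.28^0.289
= exp(0.289 × ln 0.28) = exp(0.289 × -1.2730) = exp(-0.3679) ≈ 0.6922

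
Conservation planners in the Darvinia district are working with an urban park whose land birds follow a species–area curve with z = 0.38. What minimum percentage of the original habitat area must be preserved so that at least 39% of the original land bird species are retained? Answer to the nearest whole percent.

8%

Need (A_new/A_old)^0.38 = 0.39, so A_new/A_old = 0.39^(1/0.38) = 0.39^2.632
ln(A_new/A_old) = ln 0.39 / 0.38 = -0.9416 / 0.38 = -2.4779
A_new/A_old = e^-2.4779 ≈ 0.08392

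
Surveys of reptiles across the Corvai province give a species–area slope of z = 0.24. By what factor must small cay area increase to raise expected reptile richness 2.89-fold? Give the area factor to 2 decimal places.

83.25

(A₂/A₁)^0.24 = 2.89, so A₂/A₁ = 2.89^(1/0.24) = 2.89^4.167
ln(A₂/A₁) = ln 2.89 / 0.24 = 1.0613 / 0.24 = 4.4219
A₂/A₁ = e^4.4219 ≈ 83.25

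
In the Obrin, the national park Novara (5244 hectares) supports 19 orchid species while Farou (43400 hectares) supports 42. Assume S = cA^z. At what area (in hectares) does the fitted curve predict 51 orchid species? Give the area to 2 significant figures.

73000 hectares

z = ln(42/19) / ln(43400/5244) = 0.7932 / 2.1134 = 0.3753
c = 19 / 5244^0.3753 = 19 / 24.9 = 0.7632
A = (51/0.7632)^(1/0.3753) ⇒ ln A = ln(66.83)/0.3753 = 11.1955
A = e^11.1955 ≈ 72802 hectares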